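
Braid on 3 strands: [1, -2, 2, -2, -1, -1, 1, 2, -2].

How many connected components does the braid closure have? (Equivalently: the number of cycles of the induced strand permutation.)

Track the strand permutation on 3 strands, starting from identity.
  step 1: s1 swaps positions 1,2 -> [2 1 3]
  step 2: s2^-1 swaps positions 2,3 -> [2 3 1]
  step 3: s2 swaps positions 2,3 -> [2 1 3]
  step 4: s2^-1 swaps positions 2,3 -> [2 3 1]
  step 5: s1^-1 swaps positions 1,2 -> [3 2 1]
  step 6: s1^-1 swaps positions 1,2 -> [2 3 1]
  step 7: s1 swaps positions 1,2 -> [3 2 1]
  step 8: s2 swaps positions 2,3 -> [3 1 2]
  step 9: s2^-1 swaps positions 2,3 -> [3 2 1]
Final permutation (position -> original strand): [3 2 1]
Closure components = cycle count of this permutation = 2.

Answer: 2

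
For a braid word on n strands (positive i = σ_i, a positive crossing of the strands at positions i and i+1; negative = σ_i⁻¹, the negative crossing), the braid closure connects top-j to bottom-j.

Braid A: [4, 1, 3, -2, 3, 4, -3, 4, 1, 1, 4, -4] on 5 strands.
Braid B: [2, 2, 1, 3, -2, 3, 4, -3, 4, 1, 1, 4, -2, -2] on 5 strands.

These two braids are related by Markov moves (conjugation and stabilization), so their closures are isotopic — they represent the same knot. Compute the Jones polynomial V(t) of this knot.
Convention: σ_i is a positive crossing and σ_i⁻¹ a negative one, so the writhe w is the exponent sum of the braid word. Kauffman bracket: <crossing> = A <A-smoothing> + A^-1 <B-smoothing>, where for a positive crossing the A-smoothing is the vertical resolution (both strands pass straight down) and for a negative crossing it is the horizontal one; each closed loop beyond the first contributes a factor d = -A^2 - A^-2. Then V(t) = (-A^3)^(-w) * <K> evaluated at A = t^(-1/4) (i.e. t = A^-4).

Markov-equivalent braids have isotopic closures, hence identical knot invariants. Strip the Markov moves from each word to reach a common short braid β, then compute V(t) once on β.
Braid A: s4 s1 s3 s2^-1 s3 s4 s3^-1 s4 s1 s1 s4 s4^-1 on 5 strands reduces by inverse Markov moves (closure unchanged at each step):
  Deconjugate: the word is γ·β·γ⁻¹ with γ = s4 (prefix) and γ⁻¹ = s4^-1 (suffix); strip both.
Reduced to β = s1 s3 s2^-1 s3 s4 s3^-1 s4 s1 s1 s4 on 5 strands, 10 crossings.
Braid B: s2 s2 s1 s3 s2^-1 s3 s4 s3^-1 s4 s1 s1 s4 s2^-1 s2^-1 on 5 strands reduces by inverse Markov moves (closure unchanged at each step):
  Deconjugate: the word is γ·β·γ⁻¹ with γ = s2 s2 (prefix) and γ⁻¹ = s2^-1 s2^-1 (suffix); strip both.
Reduced to β = s1 s3 s2^-1 s3 s4 s3^-1 s4 s1 s1 s4 on 5 strands, 10 crossings.
Both give the same β = s1 s3 s2^-1 s3 s4 s3^-1 s4 s1 s1 s4 on 5 strands, so one state sum suffices:
Braid: s1 s3 s2^-1 s3 s4 s3^-1 s4 s1 s1 s4 on 5 strands, 10 crossings.
Writhe w = (#positive) - (#negative) = 8 - 2 = 6.
State-sum expansion of <K>. There are 2^10 = 1024 states.
For each crossing: s=0 is the vertical smoothing, s=1 horizontal. Crossing k contributes A^(sign_k * (1 - 2*s_k)); loop factor d = -A^2 - A^-2.
Tabulate the states by total A-exponent and number of loops L (A-exp: L × count):
  A^10: L=3 ×1
  A^8: L=2 ×6, L=4 ×4
  A^6: L=1 ×9, L=3 ×32, L=5 ×4
  A^4: L=2 ×70, L=4 ×49, L=6 ×1
  A^2: L=1 ×30, L=3 ×149, L=5 ×31
  A^0: L=2 ×99, L=4 ×144, L=6 ×9
  A^-2: L=3 ×136, L=5 ×73, L=7 ×1
  A^-4: L=4 ×101, L=6 ×19
  A^-6: L=5 ×43, L=7 ×2
  A^-8: L=6 ×10
  A^-10: L=7 ×1
Each group contributes A^e * Σ count * d^(L-1):
Powers of d = -A^2 - A^-2: d^2 = A^4 + 2 + A^-4; d^3 = -A^6 - 3*A^2 - 3*A^-2 - A^-6; d^4 = A^8 + 4*A^4 + 6 + 4*A^-4 + A^-8; d^5 = -A^10 - 5*A^6 - 10*A^2 - 10*A^-2 - 5*A^-6 - A^-10; d^6 = A^12 + 6*A^8 + 15*A^4 + 20 + 15*A^-4 + 6*A^-8 + A^-12.
  A^10 * (d^2) = A^14 + 2*A^10 + A^6
  A^8 * (6*d + 4*d^3) = -4*A^14 - 18*A^10 - 18*A^6 - 4*A^2
  A^6 * (9 + 32*d^2 + 4*d^4) = 4*A^14 + 48*A^10 + 97*A^6 + 48*A^2 + 4*A^-2
  A^4 * (70*d + 49*d^3 + d^5) = -A^14 - 54*A^10 - 227*A^6 - 227*A^2 - 54*A^-2 - A^-6
  A^2 * (30 + 149*d^2 + 31*d^4) = 31*A^10 + 273*A^6 + 514*A^2 + 273*A^-2 + 31*A^-6
  A^0 * (99*d + 144*d^3 + 9*d^5) = -9*A^10 - 189*A^6 - 621*A^2 - 621*A^-2 - 189*A^-6 - 9*A^-10
  A^-2 * (136*d^2 + 73*d^4 + d^6) = A^10 + 79*A^6 + 443*A^2 + 730*A^-2 + 443*A^-6 + 79*A^-10 + A^-14
  A^-4 * (101*d^3 + 19*d^5) = -19*A^6 - 196*A^2 - 493*A^-2 - 493*A^-6 - 196*A^-10 - 19*A^-14
  A^-6 * (43*d^4 + 2*d^6) = 2*A^6 + 55*A^2 + 202*A^-2 + 298*A^-6 + 202*A^-10 + 55*A^-14 + 2*A^-18
  A^-8 * (10*d^5) = -10*A^2 - 50*A^-2 - 100*A^-6 - 100*A^-10 - 50*A^-14 - 10*A^-18
  A^-10 * (d^6) = A^2 + 6*A^-2 + 15*A^-6 + 20*A^-10 + 15*A^-14 + 6*A^-18 + A^-22
Summing the groups: <K> = A^10 - A^6 + 3*A^2 - 3*A^-2 + 4*A^-6 - 4*A^-10 + 2*A^-14 - 2*A^-18 + A^-22
Normalise by the writhe: (-A^3)^(-w) = (-A^3)^(-6) = A^-18, so f(A) = A^-18 * <K> = A^-8 - A^-12 + 3*A^-16 - 3*A^-20 + 4*A^-24 - 4*A^-28 + 2*A^-32 - 2*A^-36 + A^-40.
Substitute A = t^(-1/4), i.e. A^e → t^(-e/4): V(t) = t^10 - 2*t^9 + 2*t^8 - 4*t^7 + 4*t^6 - 3*t^5 + 3*t^4 - t^3 + t^2

Answer: t^10 - 2*t^9 + 2*t^8 - 4*t^7 + 4*t^6 - 3*t^5 + 3*t^4 - t^3 + t^2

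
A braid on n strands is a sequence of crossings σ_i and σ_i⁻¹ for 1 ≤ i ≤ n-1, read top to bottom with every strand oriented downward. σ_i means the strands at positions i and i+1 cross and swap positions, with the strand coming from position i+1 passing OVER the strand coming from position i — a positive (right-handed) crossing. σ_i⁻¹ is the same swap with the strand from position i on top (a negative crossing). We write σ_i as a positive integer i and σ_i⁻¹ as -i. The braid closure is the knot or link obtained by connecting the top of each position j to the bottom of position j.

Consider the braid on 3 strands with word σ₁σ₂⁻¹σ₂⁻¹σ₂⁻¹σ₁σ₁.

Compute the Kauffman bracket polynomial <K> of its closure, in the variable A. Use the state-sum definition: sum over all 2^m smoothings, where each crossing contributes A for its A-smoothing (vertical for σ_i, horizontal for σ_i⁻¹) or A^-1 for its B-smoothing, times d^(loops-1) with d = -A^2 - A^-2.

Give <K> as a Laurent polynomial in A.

Braid: s1 s2^-1 s2^-1 s2^-1 s1 s1 on 3 strands, 6 crossings.
Writhe w = (#positive) - (#negative) = 3 - 3 = 0.
Enumerate smoothing states for the bracket polynomial. There are 2^6 = 64 states.
Smooth each crossing (0=||, 1=⌣⌢); contribution A^(Σ sign_k(1-2s_k)) * d^(L-1).
Tabulate the states by total A-exponent and number of loops L (A-exp: L × count):
  A^6: L=4 ×1
  A^4: L=3 ×6
  A^2: L=2 ×12, L=4 ×3
  A^0: L=1 ×9, L=3 ×10, L=5 ×1
  A^-2: L=2 ×12, L=4 ×3
  A^-4: L=3 ×6
  A^-6: L=4 ×1
Each group contributes A^e * Σ count * d^(L-1):
Powers of d = -A^2 - A^-2: d^2 = A^4 + 2 + A^-4; d^3 = -A^6 - 3*A^2 - 3*A^-2 - A^-6; d^4 = A^8 + 4*A^4 + 6 + 4*A^-4 + A^-8.
  A^6 * (d^3) = -A^12 - 3*A^8 - 3*A^4 - 1
  A^4 * (6*d^2) = 6*A^8 + 12*A^4 + 6
  A^2 * (12*d + 3*d^3) = -3*A^8 - 21*A^4 - 21 - 3*A^-4
  A^0 * (9 + 10*d^2 + d^4) = A^8 + 14*A^4 + 35 + 14*A^-4 + A^-8
  A^-2 * (12*d + 3*d^3) = -3*A^4 - 21 - 21*A^-4 - 3*A^-8
  A^-4 * (6*d^2) = 6 + 12*A^-4 + 6*A^-8
  A^-6 * (d^3) = -1 - 3*A^-4 - 3*A^-8 - A^-12
Summing the groups: <K> = -A^12 + A^8 - A^4 + 3 - A^-4 + A^-8 - A^-12

Answer: -A^12 + A^8 - A^4 + 3 - A^-4 + A^-8 - A^-12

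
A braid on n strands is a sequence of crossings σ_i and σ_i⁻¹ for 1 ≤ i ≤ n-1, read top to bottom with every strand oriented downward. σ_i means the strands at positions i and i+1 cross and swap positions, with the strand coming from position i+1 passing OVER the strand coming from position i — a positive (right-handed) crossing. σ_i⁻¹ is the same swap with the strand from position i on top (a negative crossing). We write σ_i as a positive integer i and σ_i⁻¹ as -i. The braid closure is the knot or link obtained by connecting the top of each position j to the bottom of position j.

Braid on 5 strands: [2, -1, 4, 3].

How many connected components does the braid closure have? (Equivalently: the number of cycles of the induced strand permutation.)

1

Derivation:
Track the strand permutation on 5 strands, starting from identity.
  step 1: s2 swaps positions 2,3 -> [1 3 2 4 5]
  step 2: s1^-1 swaps positions 1,2 -> [3 1 2 4 5]
  step 3: s4 swaps positions 4,5 -> [3 1 2 5 4]
  step 4: s3 swaps positions 3,4 -> [3 1 5 2 4]
Final permutation (position -> original strand): [3 1 5 2 4]
Closure components = cycle count of this permutation = 1.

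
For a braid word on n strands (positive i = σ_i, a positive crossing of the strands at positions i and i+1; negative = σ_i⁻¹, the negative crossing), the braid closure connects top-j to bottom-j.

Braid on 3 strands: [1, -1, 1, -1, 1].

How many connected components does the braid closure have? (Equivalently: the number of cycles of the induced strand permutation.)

Track the strand permutation on 3 strands, starting from identity.
  step 1: s1 swaps positions 1,2 -> [2 1 3]
  step 2: s1^-1 swaps positions 1,2 -> [1 2 3]
  step 3: s1 swaps positions 1,2 -> [2 1 3]
  step 4: s1^-1 swaps positions 1,2 -> [1 2 3]
  step 5: s1 swaps positions 1,2 -> [2 1 3]
Final permutation (position -> original strand): [2 1 3]
Closure components = cycle count of this permutation = 2.

Answer: 2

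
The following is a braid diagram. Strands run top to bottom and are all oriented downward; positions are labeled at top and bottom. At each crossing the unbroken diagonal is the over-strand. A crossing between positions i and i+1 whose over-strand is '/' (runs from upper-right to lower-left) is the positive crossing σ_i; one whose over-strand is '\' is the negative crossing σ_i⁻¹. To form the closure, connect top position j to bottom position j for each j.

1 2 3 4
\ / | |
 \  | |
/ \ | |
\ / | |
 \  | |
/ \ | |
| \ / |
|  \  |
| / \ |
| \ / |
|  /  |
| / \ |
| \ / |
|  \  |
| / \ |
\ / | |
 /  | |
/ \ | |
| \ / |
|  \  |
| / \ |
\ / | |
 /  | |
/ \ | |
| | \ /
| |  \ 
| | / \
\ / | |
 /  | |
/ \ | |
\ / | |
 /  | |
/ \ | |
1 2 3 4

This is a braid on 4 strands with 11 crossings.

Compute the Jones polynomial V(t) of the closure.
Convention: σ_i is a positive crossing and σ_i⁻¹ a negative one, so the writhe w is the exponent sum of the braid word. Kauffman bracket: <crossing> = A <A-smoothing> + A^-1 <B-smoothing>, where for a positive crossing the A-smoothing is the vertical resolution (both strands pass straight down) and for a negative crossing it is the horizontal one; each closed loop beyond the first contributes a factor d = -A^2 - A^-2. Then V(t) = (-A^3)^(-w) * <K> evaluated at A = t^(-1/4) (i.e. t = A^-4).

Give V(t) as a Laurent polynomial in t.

Reading the diagram top to bottom ('/'-over between positions i,i+1 = s_i, '\'-over = s_i^-1): braid word = s1^-1 s1^-1 s2^-1 s2 s2^-1 s1 s2^-1 s1 s3^-1 s1 s1.
The presented braid s1^-1 s1^-1 s2^-1 s2 s2^-1 s1 s2^-1 s1 s3^-1 s1 s1 on 4 strands reduces by inverse Markov moves (closure unchanged at each step):
  Deconjugate: the word is γ·β·γ⁻¹ with γ = s1^-1 s1^-1 (prefix) and γ⁻¹ = s1 s1 (suffix); strip both.
  Destabilize: the word has the form β·s3^-1 where s3^-1 occurs only as the final letter (β ∈ B_3); drop it and the last strand → 3 strands.
Reduced to β = s2^-1 s2 s2^-1 s1 s2^-1 s1 on 3 strands, 6 crossings.
Compute on β:
First cancel adjacent σ_i σ_i⁻¹ pairs (Reidemeister II — same braid, same closure): s2^-1 s2 s2^-1 s1 s2^-1 s1 → s2^-1 s1 s2^-1 s1.
Braid: s2^-1 s1 s2^-1 s1 on 3 strands, 4 crossings.
Writhe w = (#positive) - (#negative) = 2 - 2 = 0.
Computing the Kauffman bracket via state sum. There are 2^4 = 16 states.
Each crossing splits two ways (0=vertical, 1=horizontal). The state's weight is A^(#A-smoothings - #B-smoothings) * d^(loops - 1).
  state 0000: A-exp=+0, loops=3, term = A^0 * d^2
  state 0001: A-exp=-2, loops=2, term = A^-2 * d^1
  state 0010: A-exp=+2, loops=2, term = A^2 * d^1
  state 0011: A-exp=+0, loops=1, term = A^0 * d^0
  state 0100: A-exp=-2, loops=2, term = A^-2 * d^1
  state 0101: A-exp=-4, loops=3, term = A^-4 * d^2
  state 0110: A-exp=+0, loops=1, term = A^0 * d^0
  state 0111: A-exp=-2, loops=2, term = A^-2 * d^1
  state 1000: A-exp=+2, loops=2, term = A^2 * d^1
  state 1001: A-exp=+0, loops=1, term = A^0 * d^0
  state 1010: A-exp=+4, loops=3, term = A^4 * d^2
  state 1011: A-exp=+2, loops=2, term = A^2 * d^1
  state 1100: A-exp=+0, loops=1, term = A^0 * d^0
  state 1101: A-exp=-2, loops=2, term = A^-2 * d^1
  state 1110: A-exp=+2, loops=2, term = A^2 * d^1
  state 1111: A-exp=+0, loops=1, term = A^0 * d^0
Collect the terms by A-exponent (count of states per loop number):
Powers of d = -A^2 - A^-2: d^2 = A^4 + 2 + A^-4.
  A^4 * (d^2) = A^8 + 2*A^4 + 1
  A^2 * (4*d) = -4*A^4 - 4
  A^0 * (5 + d^2) = A^4 + 7 + A^-4
  A^-2 * (4*d) = -4 - 4*A^-4
  A^-4 * (d^2) = 1 + 2*A^-4 + A^-8
Summing the groups: <K> = A^8 - A^4 + 1 - A^-4 + A^-8
Normalise by the writhe: (-A^3)^(-w) = (-A^3)^(0) = 1, so f(A) = 1 * <K> = A^8 - A^4 + 1 - A^-4 + A^-8.
Substitute A = t^(-1/4), i.e. A^e → t^(-e/4): V(t) = t^2 - t + 1 - t^-1 + t^-2

Answer: t^2 - t + 1 - t^-1 + t^-2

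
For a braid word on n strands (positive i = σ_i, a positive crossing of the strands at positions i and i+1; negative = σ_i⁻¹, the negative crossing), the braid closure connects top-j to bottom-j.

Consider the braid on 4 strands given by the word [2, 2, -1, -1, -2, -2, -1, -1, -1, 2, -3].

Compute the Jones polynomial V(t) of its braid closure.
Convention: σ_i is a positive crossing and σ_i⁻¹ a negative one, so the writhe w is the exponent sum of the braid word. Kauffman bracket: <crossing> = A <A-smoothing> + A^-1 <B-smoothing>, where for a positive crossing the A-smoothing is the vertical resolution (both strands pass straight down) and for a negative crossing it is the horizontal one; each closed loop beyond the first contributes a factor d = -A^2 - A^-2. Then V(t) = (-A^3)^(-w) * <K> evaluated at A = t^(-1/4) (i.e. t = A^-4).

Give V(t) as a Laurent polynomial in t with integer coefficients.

The presented braid s2 s2 s1^-1 s1^-1 s2^-1 s2^-1 s1^-1 s1^-1 s1^-1 s2 s3^-1 on 4 strands reduces by inverse Markov moves (closure unchanged at each step):
  Destabilize: the word has the form β·s3^-1 where s3^-1 occurs only as the final letter (β ∈ B_3); drop it and the last strand → 3 strands.
Reduced to β = s2 s2 s1^-1 s1^-1 s2^-1 s2^-1 s1^-1 s1^-1 s1^-1 s2 on 3 strands, 10 crossings.
Compute on β:
Braid: s2 s2 s1^-1 s1^-1 s2^-1 s2^-1 s1^-1 s1^-1 s1^-1 s2 on 3 strands, 10 crossings.
Writhe w = (#positive) - (#negative) = 3 - 7 = -4.
Computing the Kauffman bracket via state sum. There are 2^10 = 1024 states.
Smooth each crossing (0=||, 1=⌣⌢); contribution A^(Σ sign_k(1-2s_k)) * d^(L-1).
Tabulate the states by total A-exponent and number of loops L (A-exp: L × count):
  A^10: L=6 ×1
  A^8: L=5 ×10
  A^6: L=4 ×41, L=6 ×4
  A^4: L=3 ×87, L=5 ×32, L=7 ×1
  A^2: L=2 ×97, L=4 ×100, L=6 ×13
  A^0: L=1 ×46, L=3 ×152, L=5 ×52, L=7 ×2
  A^-2: L=2 ×103, L=4 ×96, L=6 ×11
  A^-4: L=1 ×15, L=3 ×79, L=5 ×26
  A^-6: L=2 ×18, L=4 ×26, L=6 ×1
  A^-8: L=3 ×8, L=5 ×2
  A^-10: L=4 ×1
Each group contributes A^e * Σ count * d^(L-1):
Powers of d = -A^2 - A^-2: d^2 = A^4 + 2 + A^-4; d^3 = -A^6 - 3*A^2 - 3*A^-2 - A^-6; d^4 = A^8 + 4*A^4 + 6 + 4*A^-4 + A^-8; d^5 = -A^10 - 5*A^6 - 10*A^2 - 10*A^-2 - 5*A^-6 - A^-10; d^6 = A^12 + 6*A^8 + 15*A^4 + 20 + 15*A^-4 + 6*A^-8 + A^-12.
  A^10 * (d^5) = -A^20 - 5*A^16 - 10*A^12 - 10*A^8 - 5*A^4 - 1
  A^8 * (10*d^4) = 10*A^16 + 40*A^12 + 60*A^8 + 40*A^4 + 10
  A^6 * (41*d^3 + 4*d^5) = -4*A^16 - 61*A^12 - 163*A^8 - 163*A^4 - 61 - 4*A^-4
  A^4 * (87*d^2 + 32*d^4 + d^6) = A^16 + 38*A^12 + 230*A^8 + 386*A^4 + 230 + 38*A^-4 + A^-8
  A^2 * (97*d + 100*d^3 + 13*d^5) = -13*A^12 - 165*A^8 - 527*A^4 - 527 - 165*A^-4 - 13*A^-8
  A^0 * (46 + 152*d^2 + 52*d^4 + 2*d^6) = 2*A^12 + 64*A^8 + 390*A^4 + 702 + 390*A^-4 + 64*A^-8 + 2*A^-12
  A^-2 * (103*d + 96*d^3 + 11*d^5) = -11*A^8 - 151*A^4 - 501 - 501*A^-4 - 151*A^-8 - 11*A^-12
  A^-4 * (15 + 79*d^2 + 26*d^4) = 26*A^4 + 183 + 329*A^-4 + 183*A^-8 + 26*A^-12
  A^-6 * (18*d + 26*d^3 + d^5) = -A^4 - 31 - 106*A^-4 - 106*A^-8 - 31*A^-12 - A^-16
  A^-8 * (8*d^2 + 2*d^4) = 2 + 16*A^-4 + 28*A^-8 + 16*A^-12 + 2*A^-16
  A^-10 * (d^3) = -A^-4 - 3*A^-8 - 3*A^-12 - A^-16
Summing the groups: <K> = -A^20 + 2*A^16 - 4*A^12 + 5*A^8 - 5*A^4 + 6 - 4*A^-4 + 3*A^-8 - A^-12
Normalise by the writhe: (-A^3)^(-w) = (-A^3)^(4) = A^12, so f(A) = A^12 * <K> = -A^32 + 2*A^28 - 4*A^24 + 5*A^20 - 5*A^16 + 6*A^12 - 4*A^8 + 3*A^4 - 1.
Substitute A = t^(-1/4), i.e. A^e → t^(-e/4): V(t) = -1 + 3*t^-1 - 4*t^-2 + 6*t^-3 - 5*t^-4 + 5*t^-5 - 4*t^-6 + 2*t^-7 - t^-8

Answer: -1 + 3*t^-1 - 4*t^-2 + 6*t^-3 - 5*t^-4 + 5*t^-5 - 4*t^-6 + 2*t^-7 - t^-8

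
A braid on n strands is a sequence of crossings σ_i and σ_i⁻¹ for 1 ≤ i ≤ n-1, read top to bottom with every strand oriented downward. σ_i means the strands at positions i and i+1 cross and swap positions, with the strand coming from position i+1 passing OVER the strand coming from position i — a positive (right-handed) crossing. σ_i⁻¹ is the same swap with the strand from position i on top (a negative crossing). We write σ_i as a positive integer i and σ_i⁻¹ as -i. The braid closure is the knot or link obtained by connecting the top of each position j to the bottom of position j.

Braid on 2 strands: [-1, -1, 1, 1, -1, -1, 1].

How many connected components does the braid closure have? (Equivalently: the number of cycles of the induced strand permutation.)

Track the strand permutation on 2 strands, starting from identity.
  step 1: s1^-1 swaps positions 1,2 -> [2 1]
  step 2: s1^-1 swaps positions 1,2 -> [1 2]
  step 3: s1 swaps positions 1,2 -> [2 1]
  step 4: s1 swaps positions 1,2 -> [1 2]
  step 5: s1^-1 swaps positions 1,2 -> [2 1]
  step 6: s1^-1 swaps positions 1,2 -> [1 2]
  step 7: s1 swaps positions 1,2 -> [2 1]
Final permutation (position -> original strand): [2 1]
Closure components = cycle count of this permutation = 1.

Answer: 1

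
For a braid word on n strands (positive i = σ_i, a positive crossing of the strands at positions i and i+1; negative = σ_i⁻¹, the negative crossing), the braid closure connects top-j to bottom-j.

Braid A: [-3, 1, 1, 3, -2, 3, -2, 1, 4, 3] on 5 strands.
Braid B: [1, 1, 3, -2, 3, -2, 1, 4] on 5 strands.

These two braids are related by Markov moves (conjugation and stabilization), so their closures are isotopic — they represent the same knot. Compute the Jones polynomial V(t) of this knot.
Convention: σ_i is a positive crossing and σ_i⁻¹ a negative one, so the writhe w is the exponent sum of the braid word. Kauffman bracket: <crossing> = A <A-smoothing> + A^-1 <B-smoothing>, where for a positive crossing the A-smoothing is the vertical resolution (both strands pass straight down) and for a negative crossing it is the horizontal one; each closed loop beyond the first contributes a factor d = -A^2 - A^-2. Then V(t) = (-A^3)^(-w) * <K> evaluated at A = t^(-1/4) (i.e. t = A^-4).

Markov-equivalent braids have isotopic closures, hence identical knot invariants. Strip the Markov moves from each word to reach a common short braid β, then compute V(t) once on β.
Braid A: s3^-1 s1 s1 s3 s2^-1 s3 s2^-1 s1 s4 s3 on 5 strands reduces by inverse Markov moves (closure unchanged at each step):
  Deconjugate: the word is γ·β·γ⁻¹ with γ = s3^-1 (prefix) and γ⁻¹ = s3 (suffix); strip both.
  Destabilize: the word has the form β·s4 where s4 occurs only as the final letter (β ∈ B_4); drop it and the last strand → 4 strands.
Reduced to β = s1 s1 s3 s2^-1 s3 s2^-1 s1 on 4 strands, 7 crossings.
Braid B: s1 s1 s3 s2^-1 s3 s2^-1 s1 s4 on 5 strands reduces by inverse Markov moves (closure unchanged at each step):
  Destabilize: the word has the form β·s4 where s4 occurs only as the final letter (β ∈ B_4); drop it and the last strand → 4 strands.
Reduced to β = s1 s1 s3 s2^-1 s3 s2^-1 s1 on 4 strands, 7 crossings.
Both give the same β = s1 s1 s3 s2^-1 s3 s2^-1 s1 on 4 strands, so one state sum suffices:
Braid: s1 s1 s3 s2^-1 s3 s2^-1 s1 on 4 strands, 7 crossings.
Writhe w = (#positive) - (#negative) = 5 - 2 = 3.
Computing the Kauffman bracket via state sum. There are 2^7 = 128 states.
Smooth each crossing (0=||, 1=⌣⌢); contribution A^(Σ sign_k(1-2s_k)) * d^(L-1).
Tabulate the states by total A-exponent and number of loops L (A-exp: L × count):
  A^7: L=4 ×1
  A^5: L=3 ×7
  A^3: L=2 ×17, L=4 ×4
  A^1: L=1 ×15, L=3 ×19, L=5 ×1
  A^-1: L=2 ×27, L=4 ×8
  A^-3: L=3 ×20, L=5 ×1
  A^-5: L=4 ×7
  A^-7: L=5 ×1
Each group contributes A^e * Σ count * d^(L-1):
Powers of d = -A^2 - A^-2: d^2 = A^4 + 2 + A^-4; d^3 = -A^6 - 3*A^2 - 3*A^-2 - A^-6; d^4 = A^8 + 4*A^4 + 6 + 4*A^-4 + A^-8.
  A^7 * (d^3) = -A^13 - 3*A^9 - 3*A^5 - A
  A^5 * (7*d^2) = 7*A^9 + 14*A^5 + 7*A
  A^3 * (17*d + 4*d^3) = -4*A^9 - 29*A^5 - 29*A - 4*A^-3
  A^1 * (15 + 19*d^2 + d^4) = A^9 + 23*A^5 + 59*A + 23*A^-3 + A^-7
  A^-1 * (27*d + 8*d^3) = -8*A^5 - 51*A - 51*A^-3 - 8*A^-7
  A^-3 * (20*d^2 + d^4) = A^5 + 24*A + 46*A^-3 + 24*A^-7 + A^-11
  A^-5 * (7*d^3) = -7*A - 21*A^-3 - 21*A^-7 - 7*A^-11
  A^-7 * (d^4) = A + 4*A^-3 + 6*A^-7 + 4*A^-11 + A^-15
Summing the groups: <K> = -A^13 + A^9 - 2*A^5 + 3*A - 3*A^-3 + 2*A^-7 - 2*A^-11 + A^-15
Normalise by the writhe: (-A^3)^(-w) = (-A^3)^(-3) = -A^-9, so f(A) = -A^-9 * <K> = A^4 - 1 + 2*A^-4 - 3*A^-8 + 3*A^-12 - 2*A^-16 + 2*A^-20 - A^-24.
Substitute A = t^(-1/4), i.e. A^e → t^(-e/4): V(t) = -t^6 + 2*t^5 - 2*t^4 + 3*t^3 - 3*t^2 + 2*t - 1 + t^-1

Answer: -t^6 + 2*t^5 - 2*t^4 + 3*t^3 - 3*t^2 + 2*t - 1 + t^-1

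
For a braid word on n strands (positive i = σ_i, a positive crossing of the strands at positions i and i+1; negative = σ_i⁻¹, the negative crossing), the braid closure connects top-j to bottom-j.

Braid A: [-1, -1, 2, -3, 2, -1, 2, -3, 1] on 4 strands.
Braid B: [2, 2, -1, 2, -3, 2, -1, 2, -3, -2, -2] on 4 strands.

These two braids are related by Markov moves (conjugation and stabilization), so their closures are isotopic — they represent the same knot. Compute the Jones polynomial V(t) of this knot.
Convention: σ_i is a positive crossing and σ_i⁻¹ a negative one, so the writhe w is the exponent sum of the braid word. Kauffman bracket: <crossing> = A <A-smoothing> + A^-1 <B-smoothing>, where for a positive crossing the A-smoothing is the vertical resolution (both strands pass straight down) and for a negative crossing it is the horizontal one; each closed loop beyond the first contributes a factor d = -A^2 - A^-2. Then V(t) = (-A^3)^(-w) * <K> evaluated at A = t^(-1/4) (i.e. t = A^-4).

Markov-equivalent braids have isotopic closures, hence identical knot invariants. Strip the Markov moves from each word to reach a common short braid β, then compute V(t) once on β.
Braid A: s1^-1 s1^-1 s2 s3^-1 s2 s1^-1 s2 s3^-1 s1 on 4 strands reduces by inverse Markov moves (closure unchanged at each step):
  Deconjugate: the word is γ·β·γ⁻¹ with γ = s1^-1 (prefix) and γ⁻¹ = s1 (suffix); strip both.
Reduced to β = s1^-1 s2 s3^-1 s2 s1^-1 s2 s3^-1 on 4 strands, 7 crossings.
Braid B: s2 s2 s1^-1 s2 s3^-1 s2 s1^-1 s2 s3^-1 s2^-1 s2^-1 on 4 strands reduces by inverse Markov moves (closure unchanged at each step):
  Deconjugate: the word is γ·β·γ⁻¹ with γ = s2 (prefix) and γ⁻¹ = s2^-1 (suffix); strip both.
  Deconjugate: the word is γ·β·γ⁻¹ with γ = s2 (prefix) and γ⁻¹ = s2^-1 (suffix); strip both.
Reduced to β = s1^-1 s2 s3^-1 s2 s1^-1 s2 s3^-1 on 4 strands, 7 crossings.
Both give the same β = s1^-1 s2 s3^-1 s2 s1^-1 s2 s3^-1 on 4 strands, so one state sum suffices:
Braid: s1^-1 s2 s3^-1 s2 s1^-1 s2 s3^-1 on 4 strands, 7 crossings.
Writhe w = (#positive) - (#negative) = 3 - 4 = -1.
State-sum expansion of <K>. There are 2^7 = 128 states.
Each crossing splits two ways (0=vertical, 1=horizontal). The state's weight is A^(#A-smoothings - #B-smoothings) * d^(loops - 1).
Tabulate the states by total A-exponent and number of loops L (A-exp: L × count):
  A^7: L=4 ×1
  A^5: L=3 ×7
  A^3: L=2 ×19, L=4 ×2
  A^1: L=1 ×21, L=3 ×14
  A^-1: L=2 ×32, L=4 ×3
  A^-3: L=3 ×21
  A^-5: L=4 ×7
  A^-7: L=5 ×1
Each group contributes A^e * Σ count * d^(L-1):
Powers of d = -A^2 - A^-2: d^2 = A^4 + 2 + A^-4; d^3 = -A^6 - 3*A^2 - 3*A^-2 - A^-6; d^4 = A^8 + 4*A^4 + 6 + 4*A^-4 + A^-8.
  A^7 * (d^3) = -A^13 - 3*A^9 - 3*A^5 - A
  A^5 * (7*d^2) = 7*A^9 + 14*A^5 + 7*A
  A^3 * (19*d + 2*d^3) = -2*A^9 - 25*A^5 - 25*A - 2*A^-3
  A^1 * (21 + 14*d^2) = 14*A^5 + 49*A + 14*A^-3
  A^-1 * (32*d + 3*d^3) = -3*A^5 - 41*A - 41*A^-3 - 3*A^-7
  A^-3 * (21*d^2) = 21*A + 42*A^-3 + 21*A^-7
  A^-5 * (7*d^3) = -7*A - 21*A^-3 - 21*A^-7 - 7*A^-11
  A^-7 * (d^4) = A + 4*A^-3 + 6*A^-7 + 4*A^-11 + A^-15
Summing the groups: <K> = -A^13 + 2*A^9 - 3*A^5 + 4*A - 4*A^-3 + 3*A^-7 - 3*A^-11 + A^-15
Normalise by the writhe: (-A^3)^(-w) = (-A^3)^(1) = -A^3, so f(A) = -A^3 * <K> = A^16 - 2*A^12 + 3*A^8 - 4*A^4 + 4 - 3*A^-4 + 3*A^-8 - A^-12.
Substitute A = t^(-1/4), i.e. A^e → t^(-e/4): V(t) = -t^3 + 3*t^2 - 3*t + 4 - 4*t^-1 + 3*t^-2 - 2*t^-3 + t^-4

Answer: -t^3 + 3*t^2 - 3*t + 4 - 4*t^-1 + 3*t^-2 - 2*t^-3 + t^-4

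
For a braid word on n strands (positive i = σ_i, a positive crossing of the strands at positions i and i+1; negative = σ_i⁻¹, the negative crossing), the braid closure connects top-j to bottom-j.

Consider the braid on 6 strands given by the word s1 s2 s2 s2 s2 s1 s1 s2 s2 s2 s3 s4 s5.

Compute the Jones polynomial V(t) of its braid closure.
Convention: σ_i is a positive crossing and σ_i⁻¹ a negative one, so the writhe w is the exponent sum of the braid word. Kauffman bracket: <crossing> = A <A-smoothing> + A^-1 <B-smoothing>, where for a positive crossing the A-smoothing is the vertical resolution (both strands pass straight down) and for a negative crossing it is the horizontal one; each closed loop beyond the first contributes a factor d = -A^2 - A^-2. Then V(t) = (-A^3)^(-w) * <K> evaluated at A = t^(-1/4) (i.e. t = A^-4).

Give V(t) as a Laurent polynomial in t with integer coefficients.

-t^12 + t^11 - t^10 + t^9 - t^8 + t^6 + t^4

Derivation:
The presented braid s1 s2 s2 s2 s2 s1 s1 s2 s2 s2 s3 s4 s5 on 6 strands reduces by inverse Markov moves (closure unchanged at each step):
  Destabilize: the word has the form β·s5 where s5 occurs only as the final letter (β ∈ B_5); drop it and the last strand → 5 strands.
  Destabilize: the word has the form β·s4 where s4 occurs only as the final letter (β ∈ B_4); drop it and the last strand → 4 strands.
  Destabilize: the word has the form β·s3 where s3 occurs only as the final letter (β ∈ B_3); drop it and the last strand → 3 strands.
Reduced to β = s1 s2 s2 s2 s2 s1 s1 s2 s2 s2 on 3 strands, 10 crossings.
Compute on β:
Braid: s1 s2 s2 s2 s2 s1 s1 s2 s2 s2 on 3 strands, 10 crossings.
Writhe w = (#positive) - (#negative) = 10 - 0 = 10.
Computing the Kauffman bracket via state sum. There are 2^10 = 1024 states.
Smooth each crossing (0=||, 1=⌣⌢); contribution A^(Σ sign_k(1-2s_k)) * d^(L-1).
Tabulate the states by total A-exponent and number of loops L (A-exp: L × count):
  A^10: L=3 ×1
  A^8: L=2 ×10
  A^6: L=1 ×21, L=3 ×24
  A^4: L=2 ×84, L=4 ×36
  A^2: L=1 ×24, L=3 ×151, L=5 ×35
  A^0: L=2 ×72, L=4 ×159, L=6 ×21
  A^-2: L=3 ×98, L=5 ×105, L=7 ×7
  A^-4: L=4 ×76, L=6 ×43, L=8 ×1
  A^-6: L=5 ×35, L=7 ×10
  A^-8: L=6 ×9, L=8 ×1
  A^-10: L=7 ×1
Each group contributes A^e * Σ count * d^(L-1):
Powers of d = -A^2 - A^-2: d^2 = A^4 + 2 + A^-4; d^3 = -A^6 - 3*A^2 - 3*A^-2 - A^-6; d^4 = A^8 + 4*A^4 + 6 + 4*A^-4 + A^-8; d^5 = -A^10 - 5*A^6 - 10*A^2 - 10*A^-2 - 5*A^-6 - A^-10; d^6 = A^12 + 6*A^8 + 15*A^4 + 20 + 15*A^-4 + 6*A^-8 + A^-12; d^7 = -A^14 - 7*A^10 - 21*A^6 - 35*A^2 - 35*A^-2 - 21*A^-6 - 7*A^-10 - A^-14.
  A^10 * (d^2) = A^14 + 2*A^10 + A^6
  A^8 * (10*d) = -10*A^10 - 10*A^6
  A^6 * (21 + 24*d^2) = 24*A^10 + 69*A^6 + 24*A^2
  A^4 * (84*d + 36*d^3) = -36*A^10 - 192*A^6 - 192*A^2 - 36*A^-2
  A^2 * (24 + 151*d^2 + 35*d^4) = 35*A^10 + 291*A^6 + 536*A^2 + 291*A^-2 + 35*A^-6
  A^0 * (72*d + 159*d^3 + 21*d^5) = -21*A^10 - 264*A^6 - 759*A^2 - 759*A^-2 - 264*A^-6 - 21*A^-10
  A^-2 * (98*d^2 + 105*d^4 + 7*d^6) = 7*A^10 + 147*A^6 + 623*A^2 + 966*A^-2 + 623*A^-6 + 147*A^-10 + 7*A^-14
  A^-4 * (76*d^3 + 43*d^5 + d^7) = -A^10 - 50*A^6 - 312*A^2 - 693*A^-2 - 693*A^-6 - 312*A^-10 - 50*A^-14 - A^-18
  A^-6 * (35*d^4 + 10*d^6) = 10*A^6 + 95*A^2 + 290*A^-2 + 410*A^-6 + 290*A^-10 + 95*A^-14 + 10*A^-18
  A^-8 * (9*d^5 + d^7) = -A^6 - 16*A^2 - 66*A^-2 - 125*A^-6 - 125*A^-10 - 66*A^-14 - 16*A^-18 - A^-22
  A^-10 * (d^6) = A^2 + 6*A^-2 + 15*A^-6 + 20*A^-10 + 15*A^-14 + 6*A^-18 + A^-22
Summing the groups: <K> = A^14 + A^6 - A^-2 + A^-6 - A^-10 + A^-14 - A^-18
Normalise by the writhe: (-A^3)^(-w) = (-A^3)^(-10) = A^-30, so f(A) = A^-30 * <K> = A^-16 + A^-24 - A^-32 + A^-36 - A^-40 + A^-44 - A^-48.
Substitute A = t^(-1/4), i.e. A^e → t^(-e/4): V(t) = -t^12 + t^11 - t^10 + t^9 - t^8 + t^6 + t^4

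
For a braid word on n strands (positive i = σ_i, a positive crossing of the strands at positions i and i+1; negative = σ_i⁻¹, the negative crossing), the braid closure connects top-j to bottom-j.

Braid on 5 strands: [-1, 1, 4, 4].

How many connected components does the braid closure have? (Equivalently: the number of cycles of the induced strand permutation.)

5

Derivation:
Track the strand permutation on 5 strands, starting from identity.
  step 1: s1^-1 swaps positions 1,2 -> [2 1 3 4 5]
  step 2: s1 swaps positions 1,2 -> [1 2 3 4 5]
  step 3: s4 swaps positions 4,5 -> [1 2 3 5 4]
  step 4: s4 swaps positions 4,5 -> [1 2 3 4 5]
Final permutation (position -> original strand): [1 2 3 4 5]
Closure components = cycle count of this permutation = 5.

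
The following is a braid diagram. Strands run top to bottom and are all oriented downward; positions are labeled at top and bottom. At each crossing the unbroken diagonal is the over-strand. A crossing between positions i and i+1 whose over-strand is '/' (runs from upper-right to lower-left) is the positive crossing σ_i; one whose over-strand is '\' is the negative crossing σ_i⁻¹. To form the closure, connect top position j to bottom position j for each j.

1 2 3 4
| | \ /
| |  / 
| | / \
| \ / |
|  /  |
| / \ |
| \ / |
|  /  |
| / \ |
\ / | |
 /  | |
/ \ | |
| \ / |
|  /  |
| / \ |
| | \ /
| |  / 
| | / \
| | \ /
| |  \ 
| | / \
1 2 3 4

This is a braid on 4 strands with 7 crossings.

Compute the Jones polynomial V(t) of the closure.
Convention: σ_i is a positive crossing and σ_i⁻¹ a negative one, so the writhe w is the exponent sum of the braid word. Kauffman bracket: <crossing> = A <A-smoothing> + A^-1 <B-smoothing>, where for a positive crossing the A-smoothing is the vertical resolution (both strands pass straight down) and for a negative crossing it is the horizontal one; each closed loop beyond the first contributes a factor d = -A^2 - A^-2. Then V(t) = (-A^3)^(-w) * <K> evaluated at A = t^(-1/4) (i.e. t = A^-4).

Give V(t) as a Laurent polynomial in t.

Reading the diagram top to bottom ('/'-over between positions i,i+1 = s_i, '\'-over = s_i^-1): braid word = s3 s2 s2 s1 s2 s3 s3^-1.
The presented braid s3 s2 s2 s1 s2 s3 s3^-1 on 4 strands reduces by inverse Markov moves (closure unchanged at each step):
  Deconjugate: the word is γ·β·γ⁻¹ with γ = s3 (prefix) and γ⁻¹ = s3^-1 (suffix); strip both.
  Destabilize: the word has the form β·s3 where s3 occurs only as the final letter (β ∈ B_3); drop it and the last strand → 3 strands.
Reduced to β = s2 s2 s1 s2 on 3 strands, 4 crossings.
Compute on β:
Braid: s2 s2 s1 s2 on 3 strands, 4 crossings.
Writhe w = (#positive) - (#negative) = 4 - 0 = 4.
State-sum expansion of <K>. There are 2^4 = 16 states.
Smooth each crossing (0=||, 1=⌣⌢); contribution A^(Σ sign_k(1-2s_k)) * d^(L-1).
  state 0000: A-exp=+4, loops=3, term = A^4 * d^2
  state 0001: A-exp=+2, loops=2, term = A^2 * d^1
  state 0010: A-exp=+2, loops=2, term = A^2 * d^1
  state 0011: A-exp=+0, loops=1, term = A^0 * d^0
  state 0100: A-exp=+2, loops=2, term = A^2 * d^1
  state 0101: A-exp=+0, loops=3, term = A^0 * d^2
  state 0110: A-exp=+0, loops=1, term = A^0 * d^0
  state 0111: A-exp=-2, loops=2, term = A^-2 * d^1
  state 1000: A-exp=+2, loops=2, term = A^2 * d^1
  state 1001: A-exp=+0, loops=3, term = A^0 * d^2
  state 1010: A-exp=+0, loops=1, term = A^0 * d^0
  state 1011: A-exp=-2, loops=2, term = A^-2 * d^1
  state 1100: A-exp=+0, loops=3, term = A^0 * d^2
  state 1101: A-exp=-2, loops=4, term = A^-2 * d^3
  state 1110: A-exp=-2, loops=2, term = A^-2 * d^1
  state 1111: A-exp=-4, loops=3, term = A^-4 * d^2
Collect the terms by A-exponent (count of states per loop number):
Powers of d = -A^2 - A^-2: d^2 = A^4 + 2 + A^-4; d^3 = -A^6 - 3*A^2 - 3*A^-2 - A^-6.
  A^4 * (d^2) = A^8 + 2*A^4 + 1
  A^2 * (4*d) = -4*A^4 - 4
  A^0 * (3 + 3*d^2) = 3*A^4 + 9 + 3*A^-4
  A^-2 * (3*d + d^3) = -A^4 - 6 - 6*A^-4 - A^-8
  A^-4 * (d^2) = 1 + 2*A^-4 + A^-8
Summing the groups: <K> = A^8 + 1 - A^-4
Normalise by the writhe: (-A^3)^(-w) = (-A^3)^(-4) = A^-12, so f(A) = A^-12 * <K> = A^-4 + A^-12 - A^-16.
Substitute A = t^(-1/4), i.e. A^e → t^(-e/4): V(t) = -t^4 + t^3 + t

Answer: -t^4 + t^3 + t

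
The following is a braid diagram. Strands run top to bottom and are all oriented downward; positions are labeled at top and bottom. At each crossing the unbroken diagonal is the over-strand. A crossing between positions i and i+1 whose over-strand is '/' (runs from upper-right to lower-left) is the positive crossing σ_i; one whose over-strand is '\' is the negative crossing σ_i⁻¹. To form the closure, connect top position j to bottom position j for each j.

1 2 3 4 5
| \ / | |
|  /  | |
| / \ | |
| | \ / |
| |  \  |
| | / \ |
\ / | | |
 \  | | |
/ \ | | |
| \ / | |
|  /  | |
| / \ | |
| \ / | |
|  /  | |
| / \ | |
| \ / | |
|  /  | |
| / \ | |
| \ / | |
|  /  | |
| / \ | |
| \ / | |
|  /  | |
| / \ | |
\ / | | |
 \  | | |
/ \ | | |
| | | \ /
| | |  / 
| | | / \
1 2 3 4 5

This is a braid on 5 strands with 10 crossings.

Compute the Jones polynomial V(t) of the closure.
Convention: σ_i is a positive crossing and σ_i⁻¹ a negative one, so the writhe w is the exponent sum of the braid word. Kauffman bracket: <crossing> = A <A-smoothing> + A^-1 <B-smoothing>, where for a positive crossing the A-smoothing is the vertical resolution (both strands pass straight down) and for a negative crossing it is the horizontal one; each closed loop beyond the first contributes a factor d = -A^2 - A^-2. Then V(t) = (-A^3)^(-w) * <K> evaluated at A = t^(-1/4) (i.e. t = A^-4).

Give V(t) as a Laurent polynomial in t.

Reading the diagram top to bottom ('/'-over between positions i,i+1 = s_i, '\'-over = s_i^-1): braid word = s2 s3^-1 s1^-1 s2 s2 s2 s2 s2 s1^-1 s4.
The presented braid s2 s3^-1 s1^-1 s2 s2 s2 s2 s2 s1^-1 s4 on 5 strands reduces by inverse Markov moves (closure unchanged at each step):
  Destabilize: the word has the form β·s4 where s4 occurs only as the final letter (β ∈ B_4); drop it and the last strand → 4 strands.
Reduced to β = s2 s3^-1 s1^-1 s2 s2 s2 s2 s2 s1^-1 on 4 strands, 9 crossings.
Compute on β:
Braid: s2 s3^-1 s1^-1 s2 s2 s2 s2 s2 s1^-1 on 4 strands, 9 crossings.
Writhe w = (#positive) - (#negative) = 6 - 3 = 3.
Enumerate smoothing states for the bracket polynomial. There are 2^9 = 512 states.
Smooth each crossing (0=||, 1=⌣⌢); contribution A^(Σ sign_k(1-2s_k)) * d^(L-1).
Tabulate the states by total A-exponent and number of loops L (A-exp: L × count):
  A^9: L=3 ×1
  A^7: L=2 ×8, L=4 ×1
  A^5: L=1 ×17, L=3 ×19
  A^3: L=2 ×63, L=4 ×21
  A^1: L=3 ×111, L=5 ×15
  A^-1: L=4 ×120, L=6 ×6
  A^-3: L=5 ×83, L=7 ×1
  A^-5: L=6 ×36
  A^-7: L=7 ×9
  A^-9: L=8 ×1
Each group contributes A^e * Σ count * d^(L-1):
Powers of d = -A^2 - A^-2: d^2 = A^4 + 2 + A^-4; d^3 = -A^6 - 3*A^2 - 3*A^-2 - A^-6; d^4 = A^8 + 4*A^4 + 6 + 4*A^-4 + A^-8; d^5 = -A^10 - 5*A^6 - 10*A^2 - 10*A^-2 - 5*A^-6 - A^-10; d^6 = A^12 + 6*A^8 + 15*A^4 + 20 + 15*A^-4 + 6*A^-8 + A^-12; d^7 = -A^14 - 7*A^10 - 21*A^6 - 35*A^2 - 35*A^-2 - 21*A^-6 - 7*A^-10 - A^-14.
  A^9 * (d^2) = A^13 + 2*A^9 + A^5
  A^7 * (8*d + d^3) = -A^13 - 11*A^9 - 11*A^5 - A
  A^5 * (17 + 19*d^2) = 19*A^9 + 55*A^5 + 19*A
  A^3 * (63*d + 21*d^3) = -21*A^9 - 126*A^5 - 126*A - 21*A^-3
  A^1 * (111*d^2 + 15*d^4) = 15*A^9 + 171*A^5 + 312*A + 171*A^-3 + 15*A^-7
  A^-1 * (120*d^3 + 6*d^5) = -6*A^9 - 150*A^5 - 420*A - 420*A^-3 - 150*A^-7 - 6*A^-11
  A^-3 * (83*d^4 + d^6) = A^9 + 89*A^5 + 347*A + 518*A^-3 + 347*A^-7 + 89*A^-11 + A^-15
  A^-5 * (36*d^5) = -36*A^5 - 180*A - 360*A^-3 - 360*A^-7 - 180*A^-11 - 36*A^-15
  A^-7 * (9*d^6) = 9*A^5 + 54*A + 135*A^-3 + 180*A^-7 + 135*A^-11 + 54*A^-15 + 9*A^-19
  A^-9 * (d^7) = -A^5 - 7*A - 21*A^-3 - 35*A^-7 - 35*A^-11 - 21*A^-15 - 7*A^-19 - A^-23
Summing the groups: <K> = -A^9 + A^5 - 2*A + 2*A^-3 - 3*A^-7 + 3*A^-11 - 2*A^-15 + 2*A^-19 - A^-23
Normalise by the writhe: (-A^3)^(-w) = (-A^3)^(-3) = -A^-9, so f(A) = -A^-9 * <K> = 1 - A^-4 + 2*A^-8 - 2*A^-12 + 3*A^-16 - 3*A^-20 + 2*A^-24 - 2*A^-28 + A^-32.
Substitute A = t^(-1/4), i.e. A^e → t^(-e/4): V(t) = t^8 - 2*t^7 + 2*t^6 - 3*t^5 + 3*t^4 - 2*t^3 + 2*t^2 - t + 1

Answer: t^8 - 2*t^7 + 2*t^6 - 3*t^5 + 3*t^4 - 2*t^3 + 2*t^2 - t + 1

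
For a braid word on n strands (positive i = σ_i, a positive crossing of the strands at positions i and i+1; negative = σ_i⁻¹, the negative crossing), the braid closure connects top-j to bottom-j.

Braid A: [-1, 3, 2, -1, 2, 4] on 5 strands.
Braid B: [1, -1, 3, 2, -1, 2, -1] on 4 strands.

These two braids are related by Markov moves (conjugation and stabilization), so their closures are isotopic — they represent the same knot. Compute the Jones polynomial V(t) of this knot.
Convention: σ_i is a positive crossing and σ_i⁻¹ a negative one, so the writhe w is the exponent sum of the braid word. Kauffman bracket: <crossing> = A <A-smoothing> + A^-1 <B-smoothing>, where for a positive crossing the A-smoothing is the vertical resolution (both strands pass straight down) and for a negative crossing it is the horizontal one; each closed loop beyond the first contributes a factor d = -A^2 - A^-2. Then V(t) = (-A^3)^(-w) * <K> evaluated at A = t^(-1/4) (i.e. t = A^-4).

t^2 - t + 1 - t^-1 + t^-2

Derivation:
Markov-equivalent braids have isotopic closures, hence identical knot invariants. Strip the Markov moves from each word to reach a common short braid β, then compute V(t) once on β.
Braid A: s1^-1 s3 s2 s1^-1 s2 s4 on 5 strands reduces by inverse Markov moves (closure unchanged at each step):
  Destabilize: the word has the form β·s4 where s4 occurs only as the final letter (β ∈ B_4); drop it and the last strand → 4 strands.
Reduced to β = s1^-1 s3 s2 s1^-1 s2 on 4 strands, 5 crossings.
Braid B: s1 s1^-1 s3 s2 s1^-1 s2 s1^-1 on 4 strands reduces by inverse Markov moves (closure unchanged at each step):
  Deconjugate: the word is γ·β·γ⁻¹ with γ = s1 (prefix) and γ⁻¹ = s1^-1 (suffix); strip both.
Reduced to β = s1^-1 s3 s2 s1^-1 s2 on 4 strands, 5 crossings.
Both give the same β = s1^-1 s3 s2 s1^-1 s2 on 4 strands, so one state sum suffices:
Braid: s1^-1 s3 s2 s1^-1 s2 on 4 strands, 5 crossings.
Writhe w = (#positive) - (#negative) = 3 - 2 = 1.
State-sum expansion of <K>. There are 2^5 = 32 states.
Each crossing splits two ways (0=vertical, 1=horizontal). The state's weight is A^(#A-smoothings - #B-smoothings) * d^(loops - 1).
  state 00000: A-exp=+1, loops=4, term = A^1 * d^3
  state 00001: A-exp=-1, loops=3, term = A^-1 * d^2
  state 00010: A-exp=+3, loops=3, term = A^3 * d^2
  state 00011: A-exp=+1, loops=2, term = A^1 * d^1
  state 00100: A-exp=-1, loops=3, term = A^-1 * d^2
  state 00101: A-exp=-3, loops=4, term = A^-3 * d^3
  state 00110: A-exp=+1, loops=2, term = A^1 * d^1
  state 00111: A-exp=-1, loops=3, term = A^-1 * d^2
  state 01000: A-exp=-1, loops=3, term = A^-1 * d^2
  state 01001: A-exp=-3, loops=2, term = A^-3 * d^1
  state 01010: A-exp=+1, loops=2, term = A^1 * d^1
  state 01011: A-exp=-1, loops=1, term = A^-1 * d^0
  state 01100: A-exp=-3, loops=2, term = A^-3 * d^1
  state 01101: A-exp=-5, loops=3, term = A^-5 * d^2
  state 01110: A-exp=-1, loops=1, term = A^-1 * d^0
  state 01111: A-exp=-3, loops=2, term = A^-3 * d^1
  state 10000: A-exp=+3, loops=3, term = A^3 * d^2
  state 10001: A-exp=+1, loops=2, term = A^1 * d^1
  state 10010: A-exp=+5, loops=4, term = A^5 * d^3
  state 10011: A-exp=+3, loops=3, term = A^3 * d^2
  state 10100: A-exp=+1, loops=2, term = A^1 * d^1
  state 10101: A-exp=-1, loops=3, term = A^-1 * d^2
  state 10110: A-exp=+3, loops=3, term = A^3 * d^2
  state 10111: A-exp=+1, loops=2, term = A^1 * d^1
  state 11000: A-exp=+1, loops=2, term = A^1 * d^1
  state 11001: A-exp=-1, loops=1, term = A^-1 * d^0
  state 11010: A-exp=+3, loops=3, term = A^3 * d^2
  state 11011: A-exp=+1, loops=2, term = A^1 * d^1
  state 11100: A-exp=-1, loops=1, term = A^-1 * d^0
  state 11101: A-exp=-3, loops=2, term = A^-3 * d^1
  state 11110: A-exp=+1, loops=2, term = A^1 * d^1
  state 11111: A-exp=-1, loops=1, term = A^-1 * d^0
Collect the terms by A-exponent (count of states per loop number):
Powers of d = -A^2 - A^-2: d^2 = A^4 + 2 + A^-4; d^3 = -A^6 - 3*A^2 - 3*A^-2 - A^-6.
  A^5 * (d^3) = -A^11 - 3*A^7 - 3*A^3 - A^-1
  A^3 * (5*d^2) = 5*A^7 + 10*A^3 + 5*A^-1
  A^1 * (9*d + d^3) = -A^7 - 12*A^3 - 12*A^-1 - A^-5
  A^-1 * (5 + 5*d^2) = 5*A^3 + 15*A^-1 + 5*A^-5
  A^-3 * (4*d + d^3) = -A^3 - 7*A^-1 - 7*A^-5 - A^-9
  A^-5 * (d^2) = A^-1 + 2*A^-5 + A^-9
Summing the groups: <K> = -A^11 + A^7 - A^3 + A^-1 - A^-5
Normalise by the writhe: (-A^3)^(-w) = (-A^3)^(-1) = -A^-3, so f(A) = -A^-3 * <K> = A^8 - A^4 + 1 - A^-4 + A^-8.
Substitute A = t^(-1/4), i.e. A^e → t^(-e/4): V(t) = t^2 - t + 1 - t^-1 + t^-2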